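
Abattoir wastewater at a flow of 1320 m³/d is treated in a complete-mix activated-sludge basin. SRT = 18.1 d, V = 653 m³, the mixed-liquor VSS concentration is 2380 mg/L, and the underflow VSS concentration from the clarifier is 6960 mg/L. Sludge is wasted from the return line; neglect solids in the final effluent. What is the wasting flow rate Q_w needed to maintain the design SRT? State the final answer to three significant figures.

Q_w ≈ 12.3 m³/d

θ_c = V·X/(Q_w·X_r) when wasting from the recycle, so Q_w = V·X/(θ_c·X_r) = 653.0 × 2380 / (18.1 × 6960) = 12.34 m³/d.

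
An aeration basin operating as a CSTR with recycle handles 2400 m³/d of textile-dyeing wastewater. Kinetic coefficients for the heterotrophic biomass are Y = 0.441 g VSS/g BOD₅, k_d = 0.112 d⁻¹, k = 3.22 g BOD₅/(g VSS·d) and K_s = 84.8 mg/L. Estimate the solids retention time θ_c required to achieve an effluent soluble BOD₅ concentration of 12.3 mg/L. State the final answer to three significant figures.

θ_c ≈ 14.7 d

At the target effluent, Y k S/(K_s+S) = 0.441×3.22×12.3/97.10 = 0.1799 d⁻¹.
Then 1/θ_c = μ − k_d = 0.1799 − 0.112 = 0.06788 d⁻¹, giving θ_c = 14.73 d.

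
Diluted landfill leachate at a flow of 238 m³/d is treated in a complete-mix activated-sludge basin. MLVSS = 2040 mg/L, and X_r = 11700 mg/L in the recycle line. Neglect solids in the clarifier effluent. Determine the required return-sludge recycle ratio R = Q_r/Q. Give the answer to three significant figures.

Mass balance around the secondary clarifier (neglecting effluent solids): R = X / (X_r − X) = 2040 / (11700 − 2040) = 0.2112.

R ≈ 0.211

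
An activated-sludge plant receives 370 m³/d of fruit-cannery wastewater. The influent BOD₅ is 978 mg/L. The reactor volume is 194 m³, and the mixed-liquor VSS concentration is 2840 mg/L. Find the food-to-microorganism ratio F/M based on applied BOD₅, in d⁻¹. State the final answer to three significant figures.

F/M ≈ 0.657 d⁻¹

F/M = Q·S₀ / (V·X) = 370 × 978 / (194.0 × 2840) = 0.6568 g BOD₅·(g VSS·d)⁻¹.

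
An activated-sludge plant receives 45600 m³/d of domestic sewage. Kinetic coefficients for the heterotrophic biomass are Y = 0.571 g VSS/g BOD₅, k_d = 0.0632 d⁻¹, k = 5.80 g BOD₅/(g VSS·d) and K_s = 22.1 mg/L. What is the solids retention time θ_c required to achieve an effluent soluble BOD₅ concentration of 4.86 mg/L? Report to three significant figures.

θ_c ≈ 1.87 d

From 1/θ_c = Y·k·S/(K_s + S) − k_d: Y·k·S/(K_s+S) = 0.571 × 5.80 × 4.86 / (22.1 + 4.86) = 0.5970 d⁻¹.
Then 1/θ_c = μ − k_d = 0.5970 − 0.0632 = 0.5338 d⁻¹, giving θ_c = 1.873 d.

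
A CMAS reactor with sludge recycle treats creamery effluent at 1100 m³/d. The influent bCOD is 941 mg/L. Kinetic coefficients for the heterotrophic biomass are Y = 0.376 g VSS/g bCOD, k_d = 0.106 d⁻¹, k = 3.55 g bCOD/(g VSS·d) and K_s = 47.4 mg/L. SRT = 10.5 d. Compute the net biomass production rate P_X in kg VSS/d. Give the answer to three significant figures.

P_X ≈ 183 kg VSS/d

For a completely mixed reactor with recycle the Lawrence–McCarty relation gives S = K_s·(1 + k_d·θ_c) / [θ_c·(Y·k − k_d) − 1] = 47.4 × (1 + 0.106 × 10.5) / [10.5 × (0.376 × 3.55 − 0.106) − 1] = 100.2 / 11.90 = 8.415 mg/L.
Correct the yield for decay: Y_obs = Y/(1 + k_d θ_c) = 0.376 / (1 + 0.106 × 10.5) = 0.376 / 2.113 = 0.1779.
Substrate removed = Q·(S₀ − S) = 1100 m³/d × (941 − 8.41) g/m³ = 1.03×10^6 g/d = 1026 kg/d.
P_X = Y_obs · Q(S₀ − S) = 0.1779 × 1026 = 182.5 kg VSS/d.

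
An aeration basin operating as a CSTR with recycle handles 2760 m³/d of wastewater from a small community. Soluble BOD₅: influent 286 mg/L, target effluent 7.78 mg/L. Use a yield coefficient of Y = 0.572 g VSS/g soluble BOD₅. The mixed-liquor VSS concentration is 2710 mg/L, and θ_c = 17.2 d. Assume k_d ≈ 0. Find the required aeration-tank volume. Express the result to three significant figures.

V·X = Y·Q·ΔS·θ_c gives V = 0.572 × 2760 × (286 − 7.78) × 17.2 / 2710 = 2788 m³.

V ≈ 2790 m³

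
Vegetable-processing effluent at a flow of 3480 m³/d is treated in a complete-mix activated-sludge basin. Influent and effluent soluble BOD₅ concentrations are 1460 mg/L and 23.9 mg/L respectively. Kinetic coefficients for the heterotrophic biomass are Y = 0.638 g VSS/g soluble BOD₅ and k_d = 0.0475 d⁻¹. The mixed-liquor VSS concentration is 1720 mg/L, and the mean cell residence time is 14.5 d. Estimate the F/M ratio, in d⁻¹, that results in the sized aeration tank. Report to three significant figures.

F/M ≈ 0.186 d⁻¹

Steady-state biomass mass balance: V·X·(1 + k_d·θ_c) = Y·Q·(S₀ − S)·θ_c, so V = 0.638 × 3480 × (1460 − 23.9) × 14.5 / [1720 × (1 + 0.0475 × 14.5)] = 4.62×10^7 / 2905 = 15917 m³.
F/M = applied load / biomass = Q·S₀/(V·X) = 3480 × 1460 / (15917 × 1720) = 0.1856 d⁻¹.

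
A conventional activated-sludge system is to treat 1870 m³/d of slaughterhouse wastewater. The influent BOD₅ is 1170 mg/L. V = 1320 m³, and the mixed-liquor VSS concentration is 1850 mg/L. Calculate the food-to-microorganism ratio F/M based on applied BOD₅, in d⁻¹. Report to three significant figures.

F/M ≈ 0.896 d⁻¹

F/M = applied load / biomass = Q·S₀/(V·X) = 1870 × 1170 / (1320 × 1850) = 0.8959 d⁻¹.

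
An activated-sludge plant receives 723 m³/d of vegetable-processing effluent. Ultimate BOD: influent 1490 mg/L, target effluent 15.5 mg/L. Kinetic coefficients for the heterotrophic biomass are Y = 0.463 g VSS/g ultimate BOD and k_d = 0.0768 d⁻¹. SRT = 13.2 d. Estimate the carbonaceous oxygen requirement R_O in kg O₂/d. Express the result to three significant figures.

Observed yield with endogenous decay: Y_obs = Y / (1 + k_d·θ_c) = 0.463 / (1 + 0.0768 × 13.2) = 0.463 / 2.014 = 0.2299 g VSS/g ultimate BOD.
ΔS = 1490 − 15.5 = 1474 mg/L, so the substrate removal rate is 723 × 1474/1000 = 1066 kg ultimate BOD/d.
P_X = Y_obs·Q·(S₀ − S) = 0.2299 × 1066 = 245.1 kg VSS/d.
R_O = Q·ΔS − 1.42 P_X = 1066 − 348.1 = 718.0 kg O₂/d.

R_O ≈ 718 kg O₂/d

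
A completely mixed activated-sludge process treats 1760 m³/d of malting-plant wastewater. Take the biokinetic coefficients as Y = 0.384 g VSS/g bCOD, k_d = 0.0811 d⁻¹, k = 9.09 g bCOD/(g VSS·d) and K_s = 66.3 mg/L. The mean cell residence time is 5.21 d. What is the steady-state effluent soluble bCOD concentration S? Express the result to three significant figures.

S ≈ 5.63 mg/L

Effluent substrate depends only on kinetics and SRT: S = K_s(1 + k_d θ_c) / [θ_c(Yk − k_d) − 1] = 66.3 × (1 + 0.0811 × 5.21) / [5.21 × (0.384 × 9.09 − 0.0811) − 1] = 94.31 / 16.76 = 5.626 mg/L.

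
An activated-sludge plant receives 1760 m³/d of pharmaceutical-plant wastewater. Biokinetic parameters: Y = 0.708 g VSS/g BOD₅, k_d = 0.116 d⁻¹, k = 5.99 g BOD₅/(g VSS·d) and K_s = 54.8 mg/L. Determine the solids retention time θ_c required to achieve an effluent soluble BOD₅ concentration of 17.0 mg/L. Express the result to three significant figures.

At the target effluent, Y k S/(K_s+S) = 0.708×5.99×17.0/71.80 = 1.004 d⁻¹.
θ_c = 1/(μ − k_d) = 1/(1.004 − 0.116) = 1/0.8881 = 1.126 d.

θ_c ≈ 1.13 d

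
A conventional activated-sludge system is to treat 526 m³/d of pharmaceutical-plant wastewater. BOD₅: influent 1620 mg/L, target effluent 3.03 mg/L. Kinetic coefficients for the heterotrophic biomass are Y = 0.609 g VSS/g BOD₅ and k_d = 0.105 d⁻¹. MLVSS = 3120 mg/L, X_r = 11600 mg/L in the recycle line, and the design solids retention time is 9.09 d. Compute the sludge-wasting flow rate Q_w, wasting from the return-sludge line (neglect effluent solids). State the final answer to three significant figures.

Q_w ≈ 22.8 m³/d

Rearranging the biomass balance for a CMAS with decay, V = Y·Q·ΔS·θ_c / [X·(1+k_d θ_c)] = 0.609 × 526 × (1620 − 3.03) × 9.09 / [3120 × (1 + 0.105 × 9.09)] = 4.71×10^6 / 6098 = 772.1 m³.
Q_w = (V·X)/(θ_c X_r) = 772.1 × 3120 / (9.09 × 11600) = 22.85 m³/d.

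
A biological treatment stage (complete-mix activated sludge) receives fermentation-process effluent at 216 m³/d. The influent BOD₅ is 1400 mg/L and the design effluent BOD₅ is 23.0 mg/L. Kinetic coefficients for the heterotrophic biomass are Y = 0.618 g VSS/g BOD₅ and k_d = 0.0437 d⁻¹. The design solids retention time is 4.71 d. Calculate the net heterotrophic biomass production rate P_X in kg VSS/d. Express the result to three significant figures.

Observed yield with endogenous decay: Y_obs = Y / (1 + k_d·θ_c) = 0.618 / (1 + 0.0437 × 4.71) = 0.618 / 1.206 = 0.5125 g VSS/g BOD₅.
Q·(S₀ − S) = 216 × (1400 − 23.0) × 10⁻³ = 297.4 kg/d removed.
P_X = Y_obs · Q(S₀ − S) = 0.5125 × 297.4 = 152.4 kg VSS/d.

P_X ≈ 152 kg VSS/d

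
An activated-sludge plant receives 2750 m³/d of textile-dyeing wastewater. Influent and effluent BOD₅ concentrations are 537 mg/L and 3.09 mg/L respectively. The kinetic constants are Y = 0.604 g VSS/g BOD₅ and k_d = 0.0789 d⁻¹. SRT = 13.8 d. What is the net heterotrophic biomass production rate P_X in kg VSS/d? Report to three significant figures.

P_X ≈ 425 kg VSS/d

Y_obs = Y / (1 + k_d θ_c) = 0.604 / (1 + 0.0789 × 13.8) = 0.604 / 2.089 = 0.2892.
ΔS = 537 − 3.09 = 533.9 mg/L, so the substrate removal rate is 2750 × 533.9/1000 = 1468 kg BOD₅/d.
Net biomass production P_X = Y_obs × Q·(S₀ − S) = 0.2892 × 1468 = 424.6 kg VSS/d.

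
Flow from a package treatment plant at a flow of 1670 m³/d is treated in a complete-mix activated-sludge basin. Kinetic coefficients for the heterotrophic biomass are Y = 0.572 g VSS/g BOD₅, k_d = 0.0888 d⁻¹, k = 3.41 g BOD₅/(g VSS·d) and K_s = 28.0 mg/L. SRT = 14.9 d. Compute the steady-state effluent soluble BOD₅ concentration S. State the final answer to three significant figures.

S ≈ 2.43 mg/L

Effluent substrate depends only on kinetics and SRT: S = K_s(1 + k_d θ_c) / [θ_c(Yk − k_d) − 1] = 28.0 × (1 + 0.0888 × 14.9) / [14.9 × (0.572 × 3.41 − 0.0888) − 1] = 65.05 / 26.74 = 2.433 mg/L.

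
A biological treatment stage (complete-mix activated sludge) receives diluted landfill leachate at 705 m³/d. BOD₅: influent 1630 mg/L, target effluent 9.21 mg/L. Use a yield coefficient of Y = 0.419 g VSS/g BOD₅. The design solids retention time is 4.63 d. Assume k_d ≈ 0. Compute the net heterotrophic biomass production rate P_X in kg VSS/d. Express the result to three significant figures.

P_X ≈ 479 kg VSS/d

With endogenous decay neglected, the observed yield equals the true yield: Y_obs = Y = 0.419 g VSS/g BOD₅.
ΔS = 1630 − 9.21 = 1621 mg/L, so the substrate removal rate is 705 × 1621/1000 = 1143 kg BOD₅/d.
P_X = Y_obs · Q(S₀ − S) = 0.4190 × 1143 = 478.8 kg VSS/d.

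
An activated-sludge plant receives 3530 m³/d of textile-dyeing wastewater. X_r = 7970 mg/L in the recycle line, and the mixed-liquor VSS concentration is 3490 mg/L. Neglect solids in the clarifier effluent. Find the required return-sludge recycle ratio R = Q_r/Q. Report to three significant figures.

R ≈ 0.779

R = Q_r/Q = X/(X_r − X) = 3490 / (7970 − 3490) = 0.7790.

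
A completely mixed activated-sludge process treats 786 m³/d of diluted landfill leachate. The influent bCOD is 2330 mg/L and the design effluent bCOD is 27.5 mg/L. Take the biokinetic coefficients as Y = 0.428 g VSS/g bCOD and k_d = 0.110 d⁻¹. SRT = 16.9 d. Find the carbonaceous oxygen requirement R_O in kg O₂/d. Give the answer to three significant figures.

R_O ≈ 1430 kg O₂/d

Y_obs = Y / (1 + k_d θ_c) = 0.428 / (1 + 0.110 × 16.9) = 0.428 / 2.859 = 0.1497.
Q·(S₀ − S) = 786 × (2330 − 27.5) × 10⁻³ = 1810 kg/d removed.
Biomass synthesised: P_X = Y_obs × 1810 = 270.9 kg VSS/d.
Carbonaceous O₂ demand = substrate oxidised − cell-mass equivalent = 1810 − 1.42 × 270.9 = 1425 kg O₂/d.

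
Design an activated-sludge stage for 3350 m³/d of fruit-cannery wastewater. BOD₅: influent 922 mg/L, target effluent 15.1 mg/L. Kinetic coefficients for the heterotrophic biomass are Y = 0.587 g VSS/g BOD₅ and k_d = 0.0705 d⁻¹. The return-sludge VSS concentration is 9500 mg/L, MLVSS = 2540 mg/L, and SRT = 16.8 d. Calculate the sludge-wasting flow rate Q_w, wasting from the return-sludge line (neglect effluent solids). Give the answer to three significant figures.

Q_w ≈ 85.9 m³/d

Steady-state biomass mass balance: V·X·(1 + k_d·θ_c) = Y·Q·(S₀ − S)·θ_c, so V = 0.587 × 3350 × (922 − 15.1) × 16.8 / [2540 × (1 + 0.0705 × 16.8)] = 3×10^7 / 5548 = 5400 m³.
Wasting from the return line (neglecting effluent solids): Q_w = V·X / (θ_c·X_r) = 5400 × 2540 / (16.8 × 9500) = 85.94 m³/d.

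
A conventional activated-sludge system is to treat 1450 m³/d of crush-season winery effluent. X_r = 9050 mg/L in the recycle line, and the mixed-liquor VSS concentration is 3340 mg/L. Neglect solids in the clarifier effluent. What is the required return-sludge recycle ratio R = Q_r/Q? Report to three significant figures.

R ≈ 0.585

Mass balance around the secondary clarifier (neglecting effluent solids): R = X / (X_r − X) = 3340 / (9050 − 3340) = 0.5849.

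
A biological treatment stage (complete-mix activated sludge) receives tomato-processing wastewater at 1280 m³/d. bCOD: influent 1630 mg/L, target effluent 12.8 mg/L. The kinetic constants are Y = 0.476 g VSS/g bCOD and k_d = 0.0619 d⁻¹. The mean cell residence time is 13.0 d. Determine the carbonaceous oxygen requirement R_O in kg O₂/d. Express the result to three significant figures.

R_O ≈ 1290 kg O₂/d

Correct the yield for decay: Y_obs = Y/(1 + k_d θ_c) = 0.476 / (1 + 0.0619 × 13.0) = 0.476 / 1.805 = 0.2638.
Substrate removed = Q·(S₀ − S) = 1280 m³/d × (1630 − 12.8) g/m³ = 2.07×10^6 g/d = 2070 kg/d.
Biomass synthesised: P_X = Y_obs × 2070 = 546.0 kg VSS/d.
R_O = Q·ΔS − 1.42 P_X = 2070 − 775.3 = 1295 kg O₂/d.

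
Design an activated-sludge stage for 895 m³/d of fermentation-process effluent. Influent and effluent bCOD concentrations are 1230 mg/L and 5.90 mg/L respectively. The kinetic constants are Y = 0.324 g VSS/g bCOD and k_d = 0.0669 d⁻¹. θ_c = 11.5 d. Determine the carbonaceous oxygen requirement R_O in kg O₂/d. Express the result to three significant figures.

R_O ≈ 811 kg O₂/d

Correct the yield for decay: Y_obs = Y/(1 + k_d θ_c) = 0.324 / (1 + 0.0669 × 11.5) = 0.324 / 1.769 = 0.1831.
ΔS = 1230 − 5.90 = 1224 mg/L, so the substrate removal rate is 895 × 1224/1000 = 1096 kg bCOD/d.
Net sludge production P_X = 0.1831 × 1096 = 200.6 kg VSS/d.
R_O = Q·ΔS − 1.42 P_X = 1096 − 284.9 = 810.7 kg O₂/d.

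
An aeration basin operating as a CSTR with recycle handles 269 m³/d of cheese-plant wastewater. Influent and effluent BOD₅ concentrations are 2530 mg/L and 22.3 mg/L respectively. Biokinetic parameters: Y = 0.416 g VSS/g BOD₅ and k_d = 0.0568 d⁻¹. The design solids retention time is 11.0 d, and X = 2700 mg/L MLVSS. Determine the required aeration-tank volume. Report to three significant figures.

V ≈ 704 m³

From the SRT design equation V = Y Q (S₀−S) θ_c / [X (1 + k_d θ_c)] = 0.416 × 269 × (2530 − 22.3) × 11.0 / [2700 × (1 + 0.0568 × 11.0)] = 3.09×10^6 / 4387 = 703.6 m³.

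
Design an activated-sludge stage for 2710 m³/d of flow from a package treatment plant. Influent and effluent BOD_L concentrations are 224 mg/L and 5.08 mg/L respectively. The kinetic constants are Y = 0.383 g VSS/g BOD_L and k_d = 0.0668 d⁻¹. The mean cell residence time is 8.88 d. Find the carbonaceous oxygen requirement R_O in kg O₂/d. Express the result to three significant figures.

Y_obs = Y / (1 + k_d θ_c) = 0.383 / (1 + 0.0668 × 8.88) = 0.383 / 1.593 = 0.2404.
Substrate removed = Q·(S₀ − S) = 2710 m³/d × (224 − 5.08) g/m³ = 5.93×10^5 g/d = 593.3 kg/d.
Biomass synthesised: P_X = Y_obs × 593.3 = 142.6 kg VSS/d.
Carbonaceous O₂ demand = substrate oxidised − cell-mass equivalent = 593.3 − 1.42 × 142.6 = 390.7 kg O₂/d.

R_O ≈ 391 kg O₂/d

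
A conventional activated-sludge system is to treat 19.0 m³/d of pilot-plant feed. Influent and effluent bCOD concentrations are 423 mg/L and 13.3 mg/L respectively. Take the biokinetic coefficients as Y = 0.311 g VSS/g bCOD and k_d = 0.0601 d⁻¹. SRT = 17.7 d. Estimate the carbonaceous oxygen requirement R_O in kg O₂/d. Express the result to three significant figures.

R_O ≈ 6.12 kg O₂/d

Y_obs = Y / (1 + k_d θ_c) = 0.311 / (1 + 0.0601 × 17.7) = 0.311 / 2.064 = 0.1507.
Q·(S₀ − S) = 19.0 × (423 − 13.3) × 10⁻³ = 7.784 kg/d removed.
Biomass synthesised: P_X = Y_obs × 7.784 = 1.173 kg VSS/d.
Carbonaceous O₂ demand = substrate oxidised − cell-mass equivalent = 7.784 − 1.42 × 1.173 = 6.119 kg O₂/d.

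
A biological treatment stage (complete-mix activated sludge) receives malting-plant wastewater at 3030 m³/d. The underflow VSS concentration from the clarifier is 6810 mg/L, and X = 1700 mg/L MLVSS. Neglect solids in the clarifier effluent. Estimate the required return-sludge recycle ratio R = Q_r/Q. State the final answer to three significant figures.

R ≈ 0.333

Solids balance on the clarifier gives (1+R)X = R·X_r, so R = X/(X_r − X) = 1700 / (6810 − 1700) = 0.3327.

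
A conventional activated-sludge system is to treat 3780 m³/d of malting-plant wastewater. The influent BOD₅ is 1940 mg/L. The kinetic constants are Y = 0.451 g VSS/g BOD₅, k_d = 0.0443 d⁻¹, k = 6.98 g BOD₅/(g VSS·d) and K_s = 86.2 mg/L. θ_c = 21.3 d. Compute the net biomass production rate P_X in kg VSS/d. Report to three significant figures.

For a completely mixed reactor with recycle the Lawrence–McCarty relation gives S = K_s·(1 + k_d·θ_c) / [θ_c·(Y·k − k_d) − 1] = 86.2 × (1 + 0.0443 × 21.3) / [21.3 × (0.451 × 6.98 − 0.0443) − 1] = 167.5 / 65.11 = 2.573 mg/L.
The observed yield is Y_obs = Y/(1 + k_d·θ_c) = 0.451 / (1 + 0.0443 × 21.3) = 0.451 / 1.944 = 0.2320 g VSS per g BOD₅ removed.
ΔS = 1940 − 2.57 = 1937 mg/L, so the substrate removal rate is 3780 × 1937/1000 = 7323 kg BOD₅/d.
Net biomass production P_X = Y_obs × Q·(S₀ − S) = 0.2320 × 7323 = 1699 kg VSS/d.

P_X ≈ 1700 kg VSS/d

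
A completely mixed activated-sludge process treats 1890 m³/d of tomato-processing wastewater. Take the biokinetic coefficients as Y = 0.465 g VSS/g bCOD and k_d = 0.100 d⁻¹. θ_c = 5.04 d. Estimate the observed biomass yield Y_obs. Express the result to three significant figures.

Correct the yield for decay: Y_obs = Y/(1 + k_d θ_c) = 0.465 / (1 + 0.100 × 5.04) = 0.465 / 1.504 = 0.3092.

Y_obs ≈ 0.309 g VSS/g bCOD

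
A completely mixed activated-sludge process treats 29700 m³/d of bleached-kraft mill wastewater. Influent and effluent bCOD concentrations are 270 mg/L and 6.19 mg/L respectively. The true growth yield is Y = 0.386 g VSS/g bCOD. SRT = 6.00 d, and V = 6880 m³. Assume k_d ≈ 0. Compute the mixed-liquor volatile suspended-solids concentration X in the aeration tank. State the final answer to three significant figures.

X ≈ 2640 mg/L

X = Y·Q·ΔS·θ_c / V = 0.386 × 29700 × (270 − 6.19) × 6.00 / 6880 = 2638 mg/L.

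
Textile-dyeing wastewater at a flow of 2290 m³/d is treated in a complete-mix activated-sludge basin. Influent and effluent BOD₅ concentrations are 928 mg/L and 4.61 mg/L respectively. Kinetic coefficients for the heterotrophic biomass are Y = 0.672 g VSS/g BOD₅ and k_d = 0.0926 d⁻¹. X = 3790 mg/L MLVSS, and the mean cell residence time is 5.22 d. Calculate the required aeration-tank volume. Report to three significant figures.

V ≈ 1320 m³

From the SRT design equation V = Y Q (S₀−S) θ_c / [X (1 + k_d θ_c)] = 0.672 × 2290 × (928 − 4.61) × 5.22 / [3790 × (1 + 0.0926 × 5.22)] = 7.42×10^6 / 5622 = 1319 m³.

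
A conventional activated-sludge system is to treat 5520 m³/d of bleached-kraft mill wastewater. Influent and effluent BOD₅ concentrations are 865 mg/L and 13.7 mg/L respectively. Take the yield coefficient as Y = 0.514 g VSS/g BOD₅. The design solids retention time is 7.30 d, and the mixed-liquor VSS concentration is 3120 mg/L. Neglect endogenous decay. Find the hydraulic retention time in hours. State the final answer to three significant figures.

τ ≈ 24.6 h

With k_d = 0 the design equation reduces to V = Y Q (S₀−S) θ_c / X = 0.514 × 5520 × (865 − 13.7) × 7.30 / 3120 = 5651 m³.
Hydraulic retention time τ = V/Q = 5651 / 5520 = 1.024 d = 24.57 h.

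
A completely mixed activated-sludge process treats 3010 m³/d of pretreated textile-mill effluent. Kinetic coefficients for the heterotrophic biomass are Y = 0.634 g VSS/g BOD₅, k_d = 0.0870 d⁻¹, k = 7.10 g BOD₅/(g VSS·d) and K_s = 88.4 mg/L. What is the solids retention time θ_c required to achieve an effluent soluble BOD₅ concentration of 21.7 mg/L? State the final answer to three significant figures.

θ_c ≈ 1.25 d

At the target effluent, Y k S/(K_s+S) = 0.634×7.10×21.7/110.1 = 0.8872 d⁻¹.
Then 1/θ_c = μ − k_d = 0.8872 − 0.0870 = 0.8002 d⁻¹, giving θ_c = 1.250 d.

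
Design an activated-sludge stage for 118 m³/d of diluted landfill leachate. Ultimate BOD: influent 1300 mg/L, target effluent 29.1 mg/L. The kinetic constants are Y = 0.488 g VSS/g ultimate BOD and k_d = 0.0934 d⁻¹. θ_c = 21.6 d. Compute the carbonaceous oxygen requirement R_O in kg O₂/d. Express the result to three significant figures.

Correct the yield for decay: Y_obs = Y/(1 + k_d θ_c) = 0.488 / (1 + 0.0934 × 21.6) = 0.488 / 3.017 = 0.1617.
Q·(S₀ − S) = 118 × (1300 − 29.1) × 10⁻³ = 150.0 kg/d removed.
Biomass synthesised: P_X = Y_obs × 150.0 = 24.25 kg VSS/d.
R_O = Q·(S₀ − S) − 1.42·P_X = 150.0 − 1.42 × 24.25 = 115.5 kg O₂/d.

R_O ≈ 116 kg O₂/d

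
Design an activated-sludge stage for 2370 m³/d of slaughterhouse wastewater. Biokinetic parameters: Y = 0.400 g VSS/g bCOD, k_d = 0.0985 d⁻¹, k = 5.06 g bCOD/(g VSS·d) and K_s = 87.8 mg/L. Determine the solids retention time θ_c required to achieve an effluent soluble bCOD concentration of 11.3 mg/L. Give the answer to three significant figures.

θ_c ≈ 7.56 d

Specific growth rate at S = 11.3 mg/L: μ = YkS/(K_s+S) = 0.400·5.06·11.3/(87.8+11.3) = 0.2308 d⁻¹.
Then 1/θ_c = μ − k_d = 0.2308 − 0.0985 = 0.1323 d⁻¹, giving θ_c = 7.559 d.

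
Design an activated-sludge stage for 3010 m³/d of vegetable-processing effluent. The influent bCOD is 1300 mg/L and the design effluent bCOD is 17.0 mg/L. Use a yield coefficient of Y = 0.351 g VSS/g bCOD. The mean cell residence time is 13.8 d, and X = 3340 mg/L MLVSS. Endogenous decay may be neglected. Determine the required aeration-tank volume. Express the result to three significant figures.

With k_d = 0 the design equation reduces to V = Y Q (S₀−S) θ_c / X = 0.351 × 3010 × (1300 − 17.0) × 13.8 / 3340 = 5601 m³.

V ≈ 5600 m³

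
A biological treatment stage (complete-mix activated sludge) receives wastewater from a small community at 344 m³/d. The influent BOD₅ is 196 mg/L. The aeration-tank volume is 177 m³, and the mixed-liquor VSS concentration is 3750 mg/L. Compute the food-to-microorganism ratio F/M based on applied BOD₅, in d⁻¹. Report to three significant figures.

F/M = Q·S₀ / (V·X) = 344 × 196 / (177.0 × 3750) = 0.1016 g BOD₅·(g VSS·d)⁻¹.

F/M ≈ 0.102 d⁻¹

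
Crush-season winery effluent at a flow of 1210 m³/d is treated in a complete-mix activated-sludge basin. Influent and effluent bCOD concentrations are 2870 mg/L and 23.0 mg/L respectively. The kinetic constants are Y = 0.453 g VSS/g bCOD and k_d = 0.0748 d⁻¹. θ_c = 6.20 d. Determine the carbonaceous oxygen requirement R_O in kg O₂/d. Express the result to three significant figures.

R_O ≈ 1930 kg O₂/d

Observed yield with endogenous decay: Y_obs = Y / (1 + k_d·θ_c) = 0.453 / (1 + 0.0748 × 6.20) = 0.453 / 1.464 = 0.3095 g VSS/g bCOD.
Substrate removed = Q·(S₀ − S) = 1210 m³/d × (2870 − 23.0) g/m³ = 3.44×10^6 g/d = 3445 kg/d.
Net sludge production P_X = 0.3095 × 3445 = 1066 kg VSS/d.
R_O = Q·(S₀ − S) − 1.42·P_X = 3445 − 1.42 × 1066 = 1931 kg O₂/d.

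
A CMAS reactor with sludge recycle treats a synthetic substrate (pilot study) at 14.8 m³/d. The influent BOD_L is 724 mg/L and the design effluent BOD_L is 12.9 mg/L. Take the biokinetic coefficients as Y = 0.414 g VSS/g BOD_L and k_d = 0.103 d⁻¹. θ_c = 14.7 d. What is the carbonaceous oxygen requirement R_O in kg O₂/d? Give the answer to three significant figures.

R_O ≈ 8.06 kg O₂/d

Observed yield with endogenous decay: Y_obs = Y / (1 + k_d·θ_c) = 0.414 / (1 + 0.103 × 14.7) = 0.414 / 2.514 = 0.1647 g VSS/g BOD_L.
Mass of BOD_L removed per day: Q(S₀ − S) = 14.8 × 711.1 g/m³ = 10.52 kg/d.
P_X = Y_obs·Q·(S₀ − S) = 0.1647 × 10.52 = 1.733 kg VSS/d.
R_O = Q·(S₀ − S) − 1.42·P_X = 10.52 − 1.42 × 1.733 = 8.063 kg O₂/d.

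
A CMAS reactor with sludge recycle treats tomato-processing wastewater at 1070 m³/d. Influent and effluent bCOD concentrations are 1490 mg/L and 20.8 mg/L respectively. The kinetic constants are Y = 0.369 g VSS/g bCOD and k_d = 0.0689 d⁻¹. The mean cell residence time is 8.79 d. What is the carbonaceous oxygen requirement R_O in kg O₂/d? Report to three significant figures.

Correct the yield for decay: Y_obs = Y/(1 + k_d θ_c) = 0.369 / (1 + 0.0689 × 8.79) = 0.369 / 1.606 = 0.2298.
Q·(S₀ − S) = 1070 × (1490 − 20.8) × 10⁻³ = 1572 kg/d removed.
Net sludge production P_X = 0.2298 × 1572 = 361.3 kg VSS/d.
Carbonaceous O₂ demand = substrate oxidised − cell-mass equivalent = 1572 − 1.42 × 361.3 = 1059 kg O₂/d.

R_O ≈ 1060 kg O₂/d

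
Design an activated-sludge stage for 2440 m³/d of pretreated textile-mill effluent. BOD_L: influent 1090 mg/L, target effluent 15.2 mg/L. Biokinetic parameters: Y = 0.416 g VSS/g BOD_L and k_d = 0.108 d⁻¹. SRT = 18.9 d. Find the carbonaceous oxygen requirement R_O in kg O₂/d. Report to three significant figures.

The observed yield is Y_obs = Y/(1 + k_d·θ_c) = 0.416 / (1 + 0.108 × 18.9) = 0.416 / 3.041 = 0.1368 g VSS per g BOD_L removed.
Q·(S₀ − S) = 2440 × (1090 − 15.2) × 10⁻³ = 2623 kg/d removed.
Net sludge production P_X = 0.1368 × 2623 = 358.7 kg VSS/d.
Carbonaceous O₂ demand = substrate oxidised − cell-mass equivalent = 2623 − 1.42 × 358.7 = 2113 kg O₂/d.

R_O ≈ 2110 kg O₂/d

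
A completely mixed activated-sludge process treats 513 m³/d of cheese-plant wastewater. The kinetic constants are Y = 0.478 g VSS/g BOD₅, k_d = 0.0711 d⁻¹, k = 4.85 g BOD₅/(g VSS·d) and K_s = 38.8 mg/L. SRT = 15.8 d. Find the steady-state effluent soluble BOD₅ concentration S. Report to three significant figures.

From the Monod/SRT balance for a CMAS, S = K_s·(1+k_d θ_c)/[θ_c·(Y k − k_d) − 1] = 38.8 × (1 + 0.0711 × 15.8) / [15.8 × (0.478 × 4.85 − 0.0711) − 1] = 82.39 / 34.51 = 2.388 mg/L.

S ≈ 2.39 mg/L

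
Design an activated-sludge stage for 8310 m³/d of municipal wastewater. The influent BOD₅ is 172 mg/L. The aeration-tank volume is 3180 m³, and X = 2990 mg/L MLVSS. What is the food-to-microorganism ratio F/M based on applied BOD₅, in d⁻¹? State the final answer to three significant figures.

F/M ≈ 0.150 d⁻¹

F/M = Q·S₀ / (V·X) = 8310 × 172 / (3180 × 2990) = 0.1503 g BOD₅·(g VSS·d)⁻¹.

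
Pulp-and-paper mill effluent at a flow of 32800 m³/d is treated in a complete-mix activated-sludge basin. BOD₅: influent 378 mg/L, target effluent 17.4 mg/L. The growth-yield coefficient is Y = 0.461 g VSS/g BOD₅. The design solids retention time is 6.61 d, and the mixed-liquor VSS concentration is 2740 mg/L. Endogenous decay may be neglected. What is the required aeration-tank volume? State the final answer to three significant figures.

V ≈ 13200 m³

V·X = Y·Q·ΔS·θ_c gives V = 0.461 × 32800 × (378 − 17.4) × 6.61 / 2740 = 13154 m³.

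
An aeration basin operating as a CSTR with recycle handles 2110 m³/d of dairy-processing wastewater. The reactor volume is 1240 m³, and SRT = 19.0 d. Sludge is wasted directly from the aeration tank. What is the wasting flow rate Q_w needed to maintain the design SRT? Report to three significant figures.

Q_w ≈ 65.3 m³/d

Wasting from the aeration tank: Q_w = V / θ_c = 1240 / 19.0 = 65.26 m³/d.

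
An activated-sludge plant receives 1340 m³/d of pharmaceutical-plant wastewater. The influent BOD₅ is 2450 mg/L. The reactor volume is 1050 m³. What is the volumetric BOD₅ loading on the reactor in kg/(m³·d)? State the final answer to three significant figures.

L_v ≈ 3.13 kg BOD₅/(m³·d)

L_v = Q S₀ / V = 1340 × 2450 × 10⁻³ / 1050 = 3.127 kg/(m³·d).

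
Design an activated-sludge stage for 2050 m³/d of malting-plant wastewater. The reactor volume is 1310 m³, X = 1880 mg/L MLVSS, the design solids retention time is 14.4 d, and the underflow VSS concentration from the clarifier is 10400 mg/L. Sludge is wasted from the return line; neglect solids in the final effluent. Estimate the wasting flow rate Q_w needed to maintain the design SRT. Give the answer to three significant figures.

Q_w ≈ 16.4 m³/d

Q_w = (V·X)/(θ_c X_r) = 1310 × 1880 / (14.4 × 10400) = 16.44 m³/d.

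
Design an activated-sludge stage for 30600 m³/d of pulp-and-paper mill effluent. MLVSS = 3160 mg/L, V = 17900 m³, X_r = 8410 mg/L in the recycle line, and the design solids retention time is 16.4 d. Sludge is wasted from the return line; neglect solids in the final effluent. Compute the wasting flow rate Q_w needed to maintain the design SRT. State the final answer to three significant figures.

Q_w ≈ 410 m³/d

θ_c = V·X/(Q_w·X_r) when wasting from the recycle, so Q_w = V·X/(θ_c·X_r) = 17900 × 3160 / (16.4 × 8410) = 410.1 m³/d.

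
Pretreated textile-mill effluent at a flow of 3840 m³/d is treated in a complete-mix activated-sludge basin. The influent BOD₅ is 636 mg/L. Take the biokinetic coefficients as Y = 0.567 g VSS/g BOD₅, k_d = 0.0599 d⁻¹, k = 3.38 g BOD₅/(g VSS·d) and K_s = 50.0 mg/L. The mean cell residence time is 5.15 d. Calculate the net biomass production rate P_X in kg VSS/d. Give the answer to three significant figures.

P_X ≈ 1050 kg VSS/d

Effluent substrate depends only on kinetics and SRT: S = K_s(1 + k_d θ_c) / [θ_c(Yk − k_d) − 1] = 50.0 × (1 + 0.0599 × 5.15) / [5.15 × (0.567 × 3.38 − 0.0599) − 1] = 65.42 / 8.561 = 7.642 mg/L.
Y_obs = Y / (1 + k_d θ_c) = 0.567 / (1 + 0.0599 × 5.15) = 0.567 / 1.308 = 0.4333.
ΔS = 636 − 7.64 = 628.4 mg/L, so the substrate removal rate is 3840 × 628.4/1000 = 2413 kg BOD₅/d.
Net biomass production P_X = Y_obs × Q·(S₀ − S) = 0.4333 × 2413 = 1046 kg VSS/d.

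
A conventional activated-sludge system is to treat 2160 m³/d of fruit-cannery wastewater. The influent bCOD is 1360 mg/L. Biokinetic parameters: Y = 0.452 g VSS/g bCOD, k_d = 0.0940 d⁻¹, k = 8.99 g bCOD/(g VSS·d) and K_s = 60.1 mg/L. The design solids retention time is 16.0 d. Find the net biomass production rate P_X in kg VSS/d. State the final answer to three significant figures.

P_X ≈ 529 kg VSS/d

From the Monod/SRT balance for a CMAS, S = K_s·(1+k_d θ_c)/[θ_c·(Y k − k_d) − 1] = 60.1 × (1 + 0.0940 × 16.0) / [16.0 × (0.452 × 8.99 − 0.0940) − 1] = 150.5 / 62.51 = 2.407 mg/L.
Correct the yield for decay: Y_obs = Y/(1 + k_d θ_c) = 0.452 / (1 + 0.0940 × 16.0) = 0.452 / 2.504 = 0.1805.
Substrate removed = Q·(S₀ − S) = 2160 m³/d × (1360 − 2.41) g/m³ = 2.93×10^6 g/d = 2932 kg/d.
So the net sludge growth is P_X = 0.1805 × 2932 = 529.3 kg VSS/d.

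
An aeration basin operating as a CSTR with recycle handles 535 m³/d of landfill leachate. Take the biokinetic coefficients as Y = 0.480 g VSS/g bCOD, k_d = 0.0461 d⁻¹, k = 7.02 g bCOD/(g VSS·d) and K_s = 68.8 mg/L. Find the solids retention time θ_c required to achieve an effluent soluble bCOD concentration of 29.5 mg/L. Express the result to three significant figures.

θ_c ≈ 1.04 d

Specific growth rate at S = 29.5 mg/L: μ = YkS/(K_s+S) = 0.480·7.02·29.5/(68.8+29.5) = 1.011 d⁻¹.
1/θ_c = 1.011 − 0.0461 = 0.9651 d⁻¹, so θ_c = 1.036 d.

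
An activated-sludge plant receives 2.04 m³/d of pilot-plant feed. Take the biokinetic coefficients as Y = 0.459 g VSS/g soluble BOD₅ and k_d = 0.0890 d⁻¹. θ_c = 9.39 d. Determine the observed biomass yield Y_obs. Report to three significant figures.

Y_obs ≈ 0.250 g VSS/g soluble BOD₅

Correct the yield for decay: Y_obs = Y/(1 + k_d θ_c) = 0.459 / (1 + 0.0890 × 9.39) = 0.459 / 1.836 = 0.2500.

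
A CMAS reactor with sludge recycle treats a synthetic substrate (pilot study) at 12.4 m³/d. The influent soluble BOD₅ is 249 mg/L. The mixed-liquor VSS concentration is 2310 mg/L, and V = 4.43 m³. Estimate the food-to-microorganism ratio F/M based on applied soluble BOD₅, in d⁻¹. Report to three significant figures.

F/M = applied load / biomass = Q·S₀/(V·X) = 12.4 × 249 / (4.430 × 2310) = 0.3017 d⁻¹.

F/M ≈ 0.302 d⁻¹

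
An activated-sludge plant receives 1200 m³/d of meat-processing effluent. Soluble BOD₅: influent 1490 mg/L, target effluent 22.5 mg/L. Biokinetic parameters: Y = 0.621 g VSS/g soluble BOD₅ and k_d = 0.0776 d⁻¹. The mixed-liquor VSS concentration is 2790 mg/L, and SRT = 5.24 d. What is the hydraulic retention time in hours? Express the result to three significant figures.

Steady-state biomass mass balance: V·X·(1 + k_d·θ_c) = Y·Q·(S₀ − S)·θ_c, so V = 0.621 × 1200 × (1490 − 22.5) × 5.24 / [2790 × (1 + 0.0776 × 5.24)] = 5.73×10^6 / 3924 = 1460 m³.
Hydraulic retention time τ = V/Q = 1460 / 1200 = 1.217 d = 29.20 h.

τ ≈ 29.2 h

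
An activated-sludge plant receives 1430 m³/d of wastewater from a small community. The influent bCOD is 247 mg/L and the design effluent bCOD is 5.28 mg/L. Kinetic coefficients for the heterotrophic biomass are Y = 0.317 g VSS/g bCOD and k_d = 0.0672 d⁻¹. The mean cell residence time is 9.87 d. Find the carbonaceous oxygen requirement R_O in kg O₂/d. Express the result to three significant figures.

R_O ≈ 252 kg O₂/d

Y_obs = Y / (1 + k_d θ_c) = 0.317 / (1 + 0.0672 × 9.87) = 0.317 / 1.663 = 0.1906.
Mass of bCOD removed per day: Q(S₀ − S) = 1430 × 241.7 g/m³ = 345.7 kg/d.
P_X = Y_obs·Q·(S₀ − S) = 0.1906 × 345.7 = 65.88 kg VSS/d.
R_O = Q·ΔS − 1.42 P_X = 345.7 − 93.55 = 252.1 kg O₂/d.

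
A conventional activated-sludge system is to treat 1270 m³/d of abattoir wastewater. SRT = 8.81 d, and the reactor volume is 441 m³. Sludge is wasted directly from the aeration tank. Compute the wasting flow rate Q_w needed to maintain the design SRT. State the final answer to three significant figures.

Q_w ≈ 50.1 m³/d

With mixed-liquor wasting, θ_c = V/Q_w, so Q_w = V/θ_c = 441.0/8.81 = 50.06 m³/d.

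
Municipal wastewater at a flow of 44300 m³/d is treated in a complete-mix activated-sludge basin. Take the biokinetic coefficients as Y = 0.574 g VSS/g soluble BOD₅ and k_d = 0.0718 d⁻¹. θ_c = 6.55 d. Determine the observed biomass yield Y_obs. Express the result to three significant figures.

Y_obs ≈ 0.390 g VSS/g soluble BOD₅

Correct the yield for decay: Y_obs = Y/(1 + k_d θ_c) = 0.574 / (1 + 0.0718 × 6.55) = 0.574 / 1.470 = 0.3904.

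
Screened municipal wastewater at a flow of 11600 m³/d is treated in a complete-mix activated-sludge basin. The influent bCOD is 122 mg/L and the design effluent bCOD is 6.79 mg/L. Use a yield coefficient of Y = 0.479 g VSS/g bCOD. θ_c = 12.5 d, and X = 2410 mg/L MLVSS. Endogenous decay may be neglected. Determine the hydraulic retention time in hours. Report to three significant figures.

τ ≈ 6.87 h

With k_d = 0 the design equation reduces to V = Y Q (S₀−S) θ_c / X = 0.479 × 11600 × (122 − 6.79) × 12.5 / 2410 = 3320 m³.
τ = V/Q = 3320/11600 = 0.2862 d, or 6.870 h.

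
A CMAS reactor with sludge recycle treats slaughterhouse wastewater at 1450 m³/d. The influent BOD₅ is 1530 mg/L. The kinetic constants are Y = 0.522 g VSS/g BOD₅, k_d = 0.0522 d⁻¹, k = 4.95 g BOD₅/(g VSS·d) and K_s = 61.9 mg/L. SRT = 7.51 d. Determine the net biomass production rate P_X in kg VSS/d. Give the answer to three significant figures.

P_X ≈ 829 kg VSS/d

Effluent substrate depends only on kinetics and SRT: S = K_s(1 + k_d θ_c) / [θ_c(Yk − k_d) − 1] = 61.9 × (1 + 0.0522 × 7.51) / [7.51 × (0.522 × 4.95 − 0.0522) − 1] = 86.17 / 18.01 = 4.784 mg/L.
The observed yield is Y_obs = Y/(1 + k_d·θ_c) = 0.522 / (1 + 0.0522 × 7.51) = 0.522 / 1.392 = 0.3750 g VSS per g BOD₅ removed.
Substrate removed = Q·(S₀ − S) = 1450 m³/d × (1530 − 4.78) g/m³ = 2.21×10^6 g/d = 2212 kg/d.
Net biomass production P_X = Y_obs × Q·(S₀ − S) = 0.3750 × 2212 = 829.3 kg VSS/d.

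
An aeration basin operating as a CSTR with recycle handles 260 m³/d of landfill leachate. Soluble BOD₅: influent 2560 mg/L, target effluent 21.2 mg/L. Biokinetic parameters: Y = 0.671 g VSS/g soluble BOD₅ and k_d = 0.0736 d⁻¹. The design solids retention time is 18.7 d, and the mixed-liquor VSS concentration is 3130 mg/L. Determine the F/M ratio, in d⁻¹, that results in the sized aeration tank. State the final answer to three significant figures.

F/M ≈ 0.191 d⁻¹

From the SRT design equation V = Y Q (S₀−S) θ_c / [X (1 + k_d θ_c)] = 0.671 × 260 × (2560 − 21.2) × 18.7 / [3130 × (1 + 0.0736 × 18.7)] = 8.28×10^6 / 7438 = 1114 m³.
F/M = applied load / biomass = Q·S₀/(V·X) = 260 × 2560 / (1114 × 3130) = 0.1910 d⁻¹.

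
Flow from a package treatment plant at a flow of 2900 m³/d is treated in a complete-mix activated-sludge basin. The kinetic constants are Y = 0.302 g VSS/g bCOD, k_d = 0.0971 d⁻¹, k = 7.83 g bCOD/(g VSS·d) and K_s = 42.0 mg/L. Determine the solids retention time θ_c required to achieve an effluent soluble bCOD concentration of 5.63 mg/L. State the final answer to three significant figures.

θ_c ≈ 5.48 d

At the target effluent, Y k S/(K_s+S) = 0.302×7.83×5.63/47.63 = 0.2795 d⁻¹.
θ_c = 1/(μ − k_d) = 1/(0.2795 − 0.0971) = 1/0.1824 = 5.482 d.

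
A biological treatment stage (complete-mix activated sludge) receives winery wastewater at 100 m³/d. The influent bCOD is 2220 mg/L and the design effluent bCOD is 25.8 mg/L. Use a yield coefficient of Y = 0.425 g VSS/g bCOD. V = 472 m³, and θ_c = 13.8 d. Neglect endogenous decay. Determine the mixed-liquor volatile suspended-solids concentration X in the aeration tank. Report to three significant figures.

From V·X = Y·Q·(S₀ − S)·θ_c (decay neglected): X = 0.425 × 100 × (2220 − 25.8) × 13.8 / 472 = 2726 mg/L.

X ≈ 2730 mg/L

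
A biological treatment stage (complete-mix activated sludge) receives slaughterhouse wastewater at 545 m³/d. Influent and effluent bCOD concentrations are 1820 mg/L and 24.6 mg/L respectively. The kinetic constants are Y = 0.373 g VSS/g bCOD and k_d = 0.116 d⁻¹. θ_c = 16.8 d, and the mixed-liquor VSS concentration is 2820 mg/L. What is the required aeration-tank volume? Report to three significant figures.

From the SRT design equation V = Y Q (S₀−S) θ_c / [X (1 + k_d θ_c)] = 0.373 × 545 × (1820 − 24.6) × 16.8 / [2820 × (1 + 0.116 × 16.8)] = 6.13×10^6 / 8316 = 737.4 m³.

V ≈ 737 m³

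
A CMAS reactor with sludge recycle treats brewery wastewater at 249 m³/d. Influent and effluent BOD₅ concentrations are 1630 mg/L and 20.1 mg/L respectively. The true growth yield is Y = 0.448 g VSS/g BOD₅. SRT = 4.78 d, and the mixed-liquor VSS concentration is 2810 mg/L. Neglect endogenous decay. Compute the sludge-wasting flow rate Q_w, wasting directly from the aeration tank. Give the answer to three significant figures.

Q_w ≈ 63.9 m³/d

With k_d = 0 the design equation reduces to V = Y Q (S₀−S) θ_c / X = 0.448 × 249 × (1630 − 20.1) × 4.78 / 2810 = 305.5 m³.
Wasting from the aeration tank: Q_w = V / θ_c = 305.5 / 4.78 = 63.91 m³/d.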